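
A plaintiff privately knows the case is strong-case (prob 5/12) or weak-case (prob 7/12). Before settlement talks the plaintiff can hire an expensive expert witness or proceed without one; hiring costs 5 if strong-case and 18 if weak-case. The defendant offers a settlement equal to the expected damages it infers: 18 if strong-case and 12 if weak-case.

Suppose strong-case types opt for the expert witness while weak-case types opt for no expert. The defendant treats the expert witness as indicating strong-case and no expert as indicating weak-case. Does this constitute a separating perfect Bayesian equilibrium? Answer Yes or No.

Under these beliefs, the expert witness earns settlement 18 and no expert earns settlement 12.
strong-case: the expert witness nets 18 − 5 = 13; no expert nets 12. strong-case prefers the expert witness.
weak-case: the expert witness nets 18 − 18 = 0; no expert nets 12. weak-case prefers no expert.
Neither type deviates, so the separating profile is an equilibrium.

Yes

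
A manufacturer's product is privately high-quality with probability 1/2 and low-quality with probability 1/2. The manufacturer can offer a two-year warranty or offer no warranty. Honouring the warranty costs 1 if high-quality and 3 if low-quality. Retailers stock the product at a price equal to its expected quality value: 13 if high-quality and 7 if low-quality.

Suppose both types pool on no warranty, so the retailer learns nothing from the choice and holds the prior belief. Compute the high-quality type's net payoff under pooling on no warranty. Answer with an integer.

10

Pooled price = 1/2·13 + 1/2·7 = 10.
high-quality pays no cost for no warranty, so net payoff = 10.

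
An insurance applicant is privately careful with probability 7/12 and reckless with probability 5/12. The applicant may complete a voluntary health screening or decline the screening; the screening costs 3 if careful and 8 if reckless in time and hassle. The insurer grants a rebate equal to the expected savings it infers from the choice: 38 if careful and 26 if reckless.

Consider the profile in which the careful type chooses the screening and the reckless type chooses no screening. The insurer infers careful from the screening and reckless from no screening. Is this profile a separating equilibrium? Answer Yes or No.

No

Under these beliefs, the screening earns rebate 38 and no screening earns rebate 26.
careful: the screening nets 38 − 3 = 35; no screening nets 26. careful prefers the screening.
reckless: the screening nets 38 − 8 = 30; no screening nets 26. reckless would deviate to the screening.
reckless has a profitable deviation, so the profile is not an equilibrium.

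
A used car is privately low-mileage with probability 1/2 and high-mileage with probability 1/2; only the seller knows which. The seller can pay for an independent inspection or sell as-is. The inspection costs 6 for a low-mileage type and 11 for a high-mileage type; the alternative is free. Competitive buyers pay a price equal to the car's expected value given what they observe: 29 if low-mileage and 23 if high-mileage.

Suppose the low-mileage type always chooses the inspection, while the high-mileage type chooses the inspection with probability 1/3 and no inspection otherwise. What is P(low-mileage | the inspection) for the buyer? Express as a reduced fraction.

3/4

P(the inspection) = (1/2)·1 + (1/2)·(1/3) = 2/3.
By Bayes' rule, P(low-mileage | the inspection) = (1/2) / (2/3) = 3/4.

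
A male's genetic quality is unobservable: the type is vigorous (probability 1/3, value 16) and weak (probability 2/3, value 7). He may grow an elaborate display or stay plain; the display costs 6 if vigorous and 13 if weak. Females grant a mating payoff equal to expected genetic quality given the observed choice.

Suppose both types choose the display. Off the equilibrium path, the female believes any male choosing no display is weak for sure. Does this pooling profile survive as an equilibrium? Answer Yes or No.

No

On path, the female holds the prior and pays 1/3·16 + 2/3·7 = 10. Off path (no display), believing weak, it pays 7.
vigorous: the display nets 10 − 6 = 4; no display nets 7. vigorous would deviate.
weak: the display nets 10 − 13 = -3; no display nets 7. weak would deviate.
A type deviates, so pooling fails.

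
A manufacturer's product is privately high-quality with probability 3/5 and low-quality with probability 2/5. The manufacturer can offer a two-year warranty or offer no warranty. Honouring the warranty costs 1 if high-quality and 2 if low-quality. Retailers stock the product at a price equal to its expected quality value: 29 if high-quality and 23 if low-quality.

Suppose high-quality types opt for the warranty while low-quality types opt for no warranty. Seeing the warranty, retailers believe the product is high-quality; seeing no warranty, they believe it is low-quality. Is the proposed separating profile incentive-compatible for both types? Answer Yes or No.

Under these beliefs, the warranty earns price 29 and no warranty earns price 23.
high-quality: the warranty nets 29 − 1 = 28; no warranty nets 23. high-quality prefers the warranty.
low-quality: the warranty nets 29 − 2 = 27; no warranty nets 23. low-quality would deviate to the warranty.
low-quality has a profitable deviation, so the profile is not an equilibrium.

No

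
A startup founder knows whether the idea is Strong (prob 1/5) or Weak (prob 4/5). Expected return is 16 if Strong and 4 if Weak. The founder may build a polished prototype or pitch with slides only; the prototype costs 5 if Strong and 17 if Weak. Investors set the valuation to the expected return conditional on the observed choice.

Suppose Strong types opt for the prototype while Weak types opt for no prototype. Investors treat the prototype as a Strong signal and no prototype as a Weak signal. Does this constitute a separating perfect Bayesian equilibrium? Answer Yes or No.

Under these beliefs, the prototype earns valuation 16 and no prototype earns valuation 4.
Strong: the prototype nets 16 − 5 = 11; no prototype nets 4. Strong prefers the prototype.
Weak: the prototype nets 16 − 17 = -1; no prototype nets 4. Weak prefers no prototype.
Neither type deviates, so the separating profile is an equilibrium.

Yes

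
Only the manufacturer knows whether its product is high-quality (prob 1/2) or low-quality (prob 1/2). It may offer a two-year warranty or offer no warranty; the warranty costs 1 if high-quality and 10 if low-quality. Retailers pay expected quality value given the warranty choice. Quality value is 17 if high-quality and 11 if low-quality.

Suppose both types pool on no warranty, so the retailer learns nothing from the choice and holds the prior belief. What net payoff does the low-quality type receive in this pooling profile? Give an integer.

Pooled price = 1/2·17 + 1/2·11 = 14.
low-quality pays no cost for no warranty, so net payoff = 14.

14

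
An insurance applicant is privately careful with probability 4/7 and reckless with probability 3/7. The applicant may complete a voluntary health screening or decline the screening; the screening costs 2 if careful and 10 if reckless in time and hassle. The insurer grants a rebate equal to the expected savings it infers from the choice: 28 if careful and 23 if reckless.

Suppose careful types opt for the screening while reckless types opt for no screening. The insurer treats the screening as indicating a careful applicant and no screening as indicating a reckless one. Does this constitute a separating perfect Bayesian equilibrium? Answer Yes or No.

Yes

Under these beliefs, the screening earns rebate 28 and no screening earns rebate 23.
careful: the screening nets 28 − 2 = 26; no screening nets 23. careful prefers the screening.
reckless: the screening nets 28 − 10 = 18; no screening nets 23. reckless prefers no screening.
Neither type deviates, so the separating profile is an equilibrium.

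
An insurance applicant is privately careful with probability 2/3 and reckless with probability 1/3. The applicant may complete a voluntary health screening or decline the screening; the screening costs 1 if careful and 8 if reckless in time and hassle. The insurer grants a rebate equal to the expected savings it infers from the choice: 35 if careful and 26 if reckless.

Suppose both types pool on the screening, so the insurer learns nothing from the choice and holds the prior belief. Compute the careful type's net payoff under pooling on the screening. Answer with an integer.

31

Pooled rebate = 2/3·35 + 1/3·26 = 32.
careful pays cost 1 for the screening, so net payoff = 32 − 1 = 31.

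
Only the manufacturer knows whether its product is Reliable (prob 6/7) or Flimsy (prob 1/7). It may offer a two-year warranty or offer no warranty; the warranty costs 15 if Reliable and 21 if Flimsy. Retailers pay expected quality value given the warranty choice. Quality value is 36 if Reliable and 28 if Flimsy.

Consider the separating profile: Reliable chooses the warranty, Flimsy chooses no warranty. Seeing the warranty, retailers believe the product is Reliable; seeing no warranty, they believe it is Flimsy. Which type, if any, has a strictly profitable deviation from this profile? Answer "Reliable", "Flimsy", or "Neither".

Reliable

The warranty pays 36; no warranty pays 28.
Reliable: assigned the warranty, nets 36 − 15 = 21; deviating to no warranty nets 28.
Flimsy: assigned no warranty, nets 28; deviating to the warranty nets 36 − 21 = 15.
The Reliable type gains 7 by deviating.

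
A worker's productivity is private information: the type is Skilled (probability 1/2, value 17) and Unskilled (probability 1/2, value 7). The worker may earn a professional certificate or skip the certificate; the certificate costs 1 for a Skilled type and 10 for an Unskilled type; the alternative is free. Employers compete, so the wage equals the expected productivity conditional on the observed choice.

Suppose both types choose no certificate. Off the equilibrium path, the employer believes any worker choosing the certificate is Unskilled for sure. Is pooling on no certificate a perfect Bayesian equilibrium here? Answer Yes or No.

On path, the employer holds the prior and pays 1/2·17 + 1/2·7 = 12. Off path (the certificate), believing Unskilled, it pays 7.
Skilled: no certificate nets 12; the certificate nets 7 − 1 = 6. Skilled stays.
Unskilled: no certificate nets 12; the certificate nets 7 − 10 = -3. Unskilled stays.
No type deviates, so pooling is sustained.

Yes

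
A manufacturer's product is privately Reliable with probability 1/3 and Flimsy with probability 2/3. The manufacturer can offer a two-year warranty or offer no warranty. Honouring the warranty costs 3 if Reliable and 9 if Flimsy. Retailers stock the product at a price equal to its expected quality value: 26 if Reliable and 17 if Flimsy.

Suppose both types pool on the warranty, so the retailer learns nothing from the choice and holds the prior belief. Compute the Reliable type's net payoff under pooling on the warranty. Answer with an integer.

Pooled price = 1/3·26 + 2/3·17 = 20.
Reliable pays cost 3 for the warranty, so net payoff = 20 − 3 = 17.

17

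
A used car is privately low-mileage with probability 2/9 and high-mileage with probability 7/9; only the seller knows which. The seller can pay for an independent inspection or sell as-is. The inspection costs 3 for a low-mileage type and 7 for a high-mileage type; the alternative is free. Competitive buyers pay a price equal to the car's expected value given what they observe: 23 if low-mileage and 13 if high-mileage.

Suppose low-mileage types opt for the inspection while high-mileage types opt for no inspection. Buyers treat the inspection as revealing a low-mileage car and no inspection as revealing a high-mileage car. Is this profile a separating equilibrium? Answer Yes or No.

Under these beliefs, the inspection earns price 23 and no inspection earns price 13.
low-mileage: the inspection nets 23 − 3 = 20; no inspection nets 13. low-mileage prefers the inspection.
high-mileage: the inspection nets 23 − 7 = 16; no inspection nets 13. high-mileage would deviate to the inspection.
high-mileage has a profitable deviation, so the profile is not an equilibrium.

No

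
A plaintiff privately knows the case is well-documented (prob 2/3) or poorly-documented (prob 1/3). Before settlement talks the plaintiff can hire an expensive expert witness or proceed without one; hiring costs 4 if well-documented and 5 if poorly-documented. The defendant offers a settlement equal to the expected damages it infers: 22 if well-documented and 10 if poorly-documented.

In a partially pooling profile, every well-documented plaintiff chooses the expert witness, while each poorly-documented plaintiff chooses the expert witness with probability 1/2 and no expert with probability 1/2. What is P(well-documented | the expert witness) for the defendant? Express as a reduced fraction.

P(the expert witness) = (2/3)·1 + (1/3)·(1/2) = 5/6.
By Bayes' rule, P(well-documented | the expert witness) = (2/3) / (5/6) = 4/5.

4/5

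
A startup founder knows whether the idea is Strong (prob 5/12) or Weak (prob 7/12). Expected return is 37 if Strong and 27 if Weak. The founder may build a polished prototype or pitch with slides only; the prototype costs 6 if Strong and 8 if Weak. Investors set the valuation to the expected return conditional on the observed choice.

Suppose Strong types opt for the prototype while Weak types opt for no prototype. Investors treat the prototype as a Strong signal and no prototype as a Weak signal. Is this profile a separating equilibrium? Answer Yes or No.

No

Under these beliefs, the prototype earns valuation 37 and no prototype earns valuation 27.
Strong: the prototype nets 37 − 6 = 31; no prototype nets 27. Strong prefers the prototype.
Weak: the prototype nets 37 − 8 = 29; no prototype nets 27. Weak would deviate to the prototype.
Weak has a profitable deviation, so the profile is not an equilibrium.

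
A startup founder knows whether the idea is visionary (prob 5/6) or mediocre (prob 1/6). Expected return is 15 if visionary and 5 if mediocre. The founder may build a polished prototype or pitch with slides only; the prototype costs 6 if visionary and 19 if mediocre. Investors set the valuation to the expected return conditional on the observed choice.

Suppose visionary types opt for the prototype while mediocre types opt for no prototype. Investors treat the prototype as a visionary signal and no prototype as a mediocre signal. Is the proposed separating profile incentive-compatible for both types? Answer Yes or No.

Under these beliefs, the prototype earns valuation 15 and no prototype earns valuation 5.
visionary: the prototype nets 15 − 6 = 9; no prototype nets 5. visionary prefers the prototype.
mediocre: the prototype nets 15 − 19 = -4; no prototype nets 5. mediocre prefers no prototype.
Neither type deviates, so the separating profile is an equilibrium.

Yes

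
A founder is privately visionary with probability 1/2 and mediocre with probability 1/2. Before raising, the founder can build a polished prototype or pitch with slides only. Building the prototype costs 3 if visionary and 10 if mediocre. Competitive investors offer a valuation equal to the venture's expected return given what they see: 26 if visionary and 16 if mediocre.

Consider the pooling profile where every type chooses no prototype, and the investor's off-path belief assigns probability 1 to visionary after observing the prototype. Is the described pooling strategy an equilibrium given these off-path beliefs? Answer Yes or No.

No

On path, the investor holds the prior and pays 1/2·26 + 1/2·16 = 21. Off path (the prototype), believing visionary, it pays 26.
visionary: no prototype nets 21; the prototype nets 26 − 3 = 23. visionary would deviate.
mediocre: no prototype nets 21; the prototype nets 26 − 10 = 16. mediocre stays.
A type deviates, so pooling fails.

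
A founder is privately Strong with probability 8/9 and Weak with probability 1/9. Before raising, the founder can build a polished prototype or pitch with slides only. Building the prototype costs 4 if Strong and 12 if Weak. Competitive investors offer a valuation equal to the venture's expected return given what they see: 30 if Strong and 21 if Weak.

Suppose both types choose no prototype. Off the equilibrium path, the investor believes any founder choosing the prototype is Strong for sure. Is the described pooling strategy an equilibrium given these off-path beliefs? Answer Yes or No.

On path, the investor holds the prior and pays 8/9·30 + 1/9·21 = 29. Off path (the prototype), believing Strong, it pays 30.
Strong: no prototype nets 29; the prototype nets 30 − 4 = 26. Strong stays.
Weak: no prototype nets 29; the prototype nets 30 − 12 = 18. Weak stays.
No type deviates, so pooling is sustained.

Yes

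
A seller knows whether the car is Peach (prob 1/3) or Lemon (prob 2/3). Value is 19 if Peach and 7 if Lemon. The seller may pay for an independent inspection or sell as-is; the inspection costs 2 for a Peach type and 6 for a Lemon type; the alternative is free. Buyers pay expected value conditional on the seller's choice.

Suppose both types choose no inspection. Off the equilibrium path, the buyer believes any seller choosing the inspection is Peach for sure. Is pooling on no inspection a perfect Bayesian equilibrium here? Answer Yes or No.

On path, the buyer holds the prior and pays 1/3·19 + 2/3·7 = 11. Off path (the inspection), believing Peach, it pays 19.
Peach: no inspection nets 11; the inspection nets 19 − 2 = 17. Peach would deviate.
Lemon: no inspection nets 11; the inspection nets 19 − 6 = 13. Lemon would deviate.
A type deviates, so pooling fails.

No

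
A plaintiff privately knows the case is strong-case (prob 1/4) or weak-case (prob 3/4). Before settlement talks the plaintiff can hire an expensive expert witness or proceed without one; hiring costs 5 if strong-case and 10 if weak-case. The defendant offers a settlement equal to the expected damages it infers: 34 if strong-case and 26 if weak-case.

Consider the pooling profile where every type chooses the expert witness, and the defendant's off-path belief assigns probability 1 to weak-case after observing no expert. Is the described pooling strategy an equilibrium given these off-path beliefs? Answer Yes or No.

No

On path, the defendant holds the prior and pays 1/4·34 + 3/4·26 = 28. Off path (no expert), believing weak-case, it pays 26.
strong-case: the expert witness nets 28 − 5 = 23; no expert nets 26. strong-case would deviate.
weak-case: the expert witness nets 28 − 10 = 18; no expert nets 26. weak-case would deviate.
A type deviates, so pooling fails.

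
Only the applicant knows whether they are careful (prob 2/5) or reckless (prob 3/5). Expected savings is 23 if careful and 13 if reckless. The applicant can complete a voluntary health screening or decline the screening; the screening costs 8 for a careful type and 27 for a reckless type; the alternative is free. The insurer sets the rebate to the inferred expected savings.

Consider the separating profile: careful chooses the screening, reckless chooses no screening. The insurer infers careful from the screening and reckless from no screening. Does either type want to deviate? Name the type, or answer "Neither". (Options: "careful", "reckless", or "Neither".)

Neither

The screening pays 23; no screening pays 13.
careful: assigned the screening, nets 23 − 8 = 15; deviating to no screening nets 13.
reckless: assigned no screening, nets 13; deviating to the screening nets 23 − 27 = -4.
Both types strictly prefer their assigned action; no profitable deviation.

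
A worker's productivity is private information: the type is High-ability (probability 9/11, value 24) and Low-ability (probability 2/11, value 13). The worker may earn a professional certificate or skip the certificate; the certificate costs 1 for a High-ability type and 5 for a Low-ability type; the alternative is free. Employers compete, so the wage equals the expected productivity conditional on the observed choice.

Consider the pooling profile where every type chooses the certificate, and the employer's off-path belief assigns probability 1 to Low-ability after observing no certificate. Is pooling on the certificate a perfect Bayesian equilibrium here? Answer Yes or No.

On path, the employer holds the prior and pays 9/11·24 + 2/11·13 = 22. Off path (no certificate), believing Low-ability, it pays 13.
High-ability: the certificate nets 22 − 1 = 21; no certificate nets 13. High-ability stays.
Low-ability: the certificate nets 22 − 5 = 17; no certificate nets 13. Low-ability stays.
No type deviates, so pooling is sustained.

Yes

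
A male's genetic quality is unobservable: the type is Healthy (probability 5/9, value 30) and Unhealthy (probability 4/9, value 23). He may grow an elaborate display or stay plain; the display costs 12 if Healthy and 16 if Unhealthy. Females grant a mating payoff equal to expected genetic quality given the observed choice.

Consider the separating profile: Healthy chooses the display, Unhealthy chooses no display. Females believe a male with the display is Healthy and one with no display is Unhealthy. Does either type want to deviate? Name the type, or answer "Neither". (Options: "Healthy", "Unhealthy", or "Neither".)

The display pays 30; no display pays 23.
Healthy: assigned the display, nets 30 − 12 = 18; deviating to no display nets 23.
Unhealthy: assigned no display, nets 23; deviating to the display nets 30 − 16 = 14.
The Healthy type gains 5 by deviating.

Healthy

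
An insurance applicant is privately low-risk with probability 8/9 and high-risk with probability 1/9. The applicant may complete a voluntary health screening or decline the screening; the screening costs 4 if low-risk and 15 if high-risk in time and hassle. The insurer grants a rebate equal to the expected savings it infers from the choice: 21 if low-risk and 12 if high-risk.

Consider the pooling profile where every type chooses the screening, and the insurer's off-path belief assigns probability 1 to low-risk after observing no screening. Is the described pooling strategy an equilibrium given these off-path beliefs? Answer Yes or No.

No

On path, the insurer holds the prior and pays 8/9·21 + 1/9·12 = 20. Off path (no screening), believing low-risk, it pays 21.
low-risk: the screening nets 20 − 4 = 16; no screening nets 21. low-risk would deviate.
high-risk: the screening nets 20 − 15 = 5; no screening nets 21. high-risk would deviate.
A type deviates, so pooling fails.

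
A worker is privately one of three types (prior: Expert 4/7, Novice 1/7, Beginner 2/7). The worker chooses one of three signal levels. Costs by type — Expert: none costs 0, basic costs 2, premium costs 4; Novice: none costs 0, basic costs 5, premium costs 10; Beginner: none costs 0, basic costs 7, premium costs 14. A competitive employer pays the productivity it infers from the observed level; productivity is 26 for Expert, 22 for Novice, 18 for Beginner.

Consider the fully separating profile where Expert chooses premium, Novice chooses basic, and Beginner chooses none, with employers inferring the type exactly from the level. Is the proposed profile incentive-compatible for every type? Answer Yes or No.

No

Separating wages: premium → 26, basic → 22, none → 18.
Expert (assigned premium): none: 18 − 0 = 18; basic: 22 − 2 = 20; premium: 26 − 4 = 22. Expert stays.
Novice (assigned basic): none: 18 − 0 = 18; basic: 22 − 5 = 17; premium: 26 − 10 = 16. Novice prefers none.
Beginner (assigned none): none: 18 − 0 = 18; basic: 22 − 7 = 15; premium: 26 − 14 = 12. Beginner stays.
At least one type deviates; the separating profile fails.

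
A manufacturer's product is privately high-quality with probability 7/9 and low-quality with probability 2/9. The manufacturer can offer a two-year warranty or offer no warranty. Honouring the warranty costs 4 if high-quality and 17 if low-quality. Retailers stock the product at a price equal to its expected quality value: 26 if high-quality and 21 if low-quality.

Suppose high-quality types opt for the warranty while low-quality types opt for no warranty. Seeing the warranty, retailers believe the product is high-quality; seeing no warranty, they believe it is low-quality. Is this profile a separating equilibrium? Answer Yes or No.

Yes

Under these beliefs, the warranty earns price 26 and no warranty earns price 21.
high-quality: the warranty nets 26 − 4 = 22; no warranty nets 21. high-quality prefers the warranty.
low-quality: the warranty nets 26 − 17 = 9; no warranty nets 21. low-quality prefers no warranty.
Neither type deviates, so the separating profile is an equilibrium.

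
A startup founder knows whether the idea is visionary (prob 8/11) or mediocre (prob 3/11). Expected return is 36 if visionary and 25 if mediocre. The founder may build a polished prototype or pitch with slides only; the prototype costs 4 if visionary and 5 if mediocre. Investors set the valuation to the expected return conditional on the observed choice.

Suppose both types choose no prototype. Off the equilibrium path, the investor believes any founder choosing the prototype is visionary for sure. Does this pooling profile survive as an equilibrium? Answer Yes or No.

Yes

On path, the investor holds the prior and pays 8/11·36 + 3/11·25 = 33. Off path (the prototype), believing visionary, it pays 36.
visionary: no prototype nets 33; the prototype nets 36 − 4 = 32. visionary stays.
mediocre: no prototype nets 33; the prototype nets 36 − 5 = 31. mediocre stays.
No type deviates, so pooling is sustained.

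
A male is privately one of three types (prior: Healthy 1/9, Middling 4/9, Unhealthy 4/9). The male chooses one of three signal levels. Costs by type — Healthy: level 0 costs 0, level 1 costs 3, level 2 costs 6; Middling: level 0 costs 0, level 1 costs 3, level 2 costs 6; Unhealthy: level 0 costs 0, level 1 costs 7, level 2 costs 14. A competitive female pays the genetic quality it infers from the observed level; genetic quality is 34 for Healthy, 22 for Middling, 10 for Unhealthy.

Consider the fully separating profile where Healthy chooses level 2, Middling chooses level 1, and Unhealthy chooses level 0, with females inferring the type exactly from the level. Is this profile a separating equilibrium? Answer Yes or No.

Separating mating payoffs: level 2 → 34, level 1 → 22, level 0 → 10.
Healthy (assigned level 2): level 0: 10 − 0 = 10; level 1: 22 − 3 = 19; level 2: 34 − 6 = 28. Healthy stays.
Middling (assigned level 1): level 0: 10 − 0 = 10; level 1: 22 − 3 = 19; level 2: 34 − 6 = 28. Middling prefers level 2.
Unhealthy (assigned level 0): level 0: 10 − 0 = 10; level 1: 22 − 7 = 15; level 2: 34 − 14 = 20. Unhealthy prefers level 2.
At least one type deviates; the separating profile fails.

No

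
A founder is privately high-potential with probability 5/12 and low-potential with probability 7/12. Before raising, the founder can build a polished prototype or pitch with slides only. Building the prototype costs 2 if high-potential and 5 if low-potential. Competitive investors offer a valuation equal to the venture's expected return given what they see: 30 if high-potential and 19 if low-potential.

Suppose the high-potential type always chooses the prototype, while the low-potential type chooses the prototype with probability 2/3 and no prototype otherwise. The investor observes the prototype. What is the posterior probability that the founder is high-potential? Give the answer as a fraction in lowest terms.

P(the prototype) = (5/12)·1 + (7/12)·(2/3) = 29/36.
By Bayes' rule, P(high-potential | the prototype) = (5/12) / (29/36) = 15/29.

15/29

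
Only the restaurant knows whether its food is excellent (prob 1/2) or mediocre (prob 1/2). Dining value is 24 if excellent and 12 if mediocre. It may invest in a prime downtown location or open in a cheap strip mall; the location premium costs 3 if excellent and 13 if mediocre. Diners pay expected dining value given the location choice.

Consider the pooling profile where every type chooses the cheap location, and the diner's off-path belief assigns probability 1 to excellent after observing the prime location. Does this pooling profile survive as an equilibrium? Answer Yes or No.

On path, the diner holds the prior and pays 1/2·24 + 1/2·12 = 18. Off path (the prime location), believing excellent, it pays 24.
excellent: the cheap location nets 18; the prime location nets 24 − 3 = 21. excellent would deviate.
mediocre: the cheap location nets 18; the prime location nets 24 − 13 = 11. mediocre stays.
A type deviates, so pooling fails.

No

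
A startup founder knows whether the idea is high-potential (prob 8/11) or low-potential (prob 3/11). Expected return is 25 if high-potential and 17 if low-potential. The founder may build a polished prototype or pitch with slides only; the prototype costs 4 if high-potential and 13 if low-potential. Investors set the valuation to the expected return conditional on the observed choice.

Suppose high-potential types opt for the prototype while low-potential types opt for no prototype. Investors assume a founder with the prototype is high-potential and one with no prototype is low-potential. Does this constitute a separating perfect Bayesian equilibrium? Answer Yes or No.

Under these beliefs, the prototype earns valuation 25 and no prototype earns valuation 17.
high-potential: the prototype nets 25 − 4 = 21; no prototype nets 17. high-potential prefers the prototype.
low-potential: the prototype nets 25 − 13 = 12; no prototype nets 17. low-potential prefers no prototype.
Neither type deviates, so the separating profile is an equilibrium.

Yes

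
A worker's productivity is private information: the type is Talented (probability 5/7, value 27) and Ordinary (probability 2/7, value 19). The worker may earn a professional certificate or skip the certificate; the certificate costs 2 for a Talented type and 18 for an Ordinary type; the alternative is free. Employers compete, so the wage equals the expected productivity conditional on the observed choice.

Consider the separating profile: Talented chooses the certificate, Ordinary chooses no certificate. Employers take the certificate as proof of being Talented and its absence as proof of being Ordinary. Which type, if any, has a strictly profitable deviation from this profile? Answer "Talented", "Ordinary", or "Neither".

The certificate pays 27; no certificate pays 19.
Talented: assigned the certificate, nets 27 − 2 = 25; deviating to no certificate nets 19.
Ordinary: assigned no certificate, nets 19; deviating to the certificate nets 27 − 18 = 9.
Both types strictly prefer their assigned action; no profitable deviation.

Neither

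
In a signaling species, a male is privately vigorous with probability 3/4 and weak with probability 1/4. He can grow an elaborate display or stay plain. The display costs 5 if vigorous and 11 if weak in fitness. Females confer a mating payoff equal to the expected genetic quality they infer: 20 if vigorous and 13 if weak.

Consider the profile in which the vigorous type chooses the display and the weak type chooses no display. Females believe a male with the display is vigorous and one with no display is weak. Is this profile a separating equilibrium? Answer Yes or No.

Under these beliefs, the display earns mating payoff 20 and no display earns mating payoff 13.
vigorous: the display nets 20 − 5 = 15; no display nets 13. vigorous prefers the display.
weak: the display nets 20 − 11 = 9; no display nets 13. weak prefers no display.
Neither type deviates, so the separating profile is an equilibrium.

Yes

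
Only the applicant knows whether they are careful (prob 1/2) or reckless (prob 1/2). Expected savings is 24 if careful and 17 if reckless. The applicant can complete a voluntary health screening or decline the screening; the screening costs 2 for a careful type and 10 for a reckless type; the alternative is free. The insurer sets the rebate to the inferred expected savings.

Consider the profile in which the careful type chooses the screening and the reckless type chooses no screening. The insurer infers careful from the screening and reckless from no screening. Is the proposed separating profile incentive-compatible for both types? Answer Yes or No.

Under these beliefs, the screening earns rebate 24 and no screening earns rebate 17.
careful: the screening nets 24 − 2 = 22; no screening nets 17. careful prefers the screening.
reckless: the screening nets 24 − 10 = 14; no screening nets 17. reckless prefers no screening.
Neither type deviates, so the separating profile is an equilibrium.

Yes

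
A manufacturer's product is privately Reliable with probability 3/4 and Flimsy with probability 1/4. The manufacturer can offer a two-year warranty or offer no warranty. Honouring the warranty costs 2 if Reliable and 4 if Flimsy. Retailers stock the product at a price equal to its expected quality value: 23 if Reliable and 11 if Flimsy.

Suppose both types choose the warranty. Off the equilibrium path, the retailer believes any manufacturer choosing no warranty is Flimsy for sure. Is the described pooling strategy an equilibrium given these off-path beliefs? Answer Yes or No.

On path, the retailer holds the prior and pays 3/4·23 + 1/4·11 = 20. Off path (no warranty), believing Flimsy, it pays 11.
Reliable: the warranty nets 20 − 2 = 18; no warranty nets 11. Reliable stays.
Flimsy: the warranty nets 20 − 4 = 16; no warranty nets 11. Flimsy stays.
No type deviates, so pooling is sustained.

Yes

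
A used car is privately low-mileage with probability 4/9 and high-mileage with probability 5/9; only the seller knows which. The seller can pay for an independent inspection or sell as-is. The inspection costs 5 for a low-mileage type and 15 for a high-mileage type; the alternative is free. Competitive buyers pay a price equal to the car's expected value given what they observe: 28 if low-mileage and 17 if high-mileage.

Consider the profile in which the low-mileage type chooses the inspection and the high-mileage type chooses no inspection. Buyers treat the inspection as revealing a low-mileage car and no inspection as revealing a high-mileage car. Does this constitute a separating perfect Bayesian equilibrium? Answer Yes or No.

Under these beliefs, the inspection earns price 28 and no inspection earns price 17.
low-mileage: the inspection nets 28 − 5 = 23; no inspection nets 17. low-mileage prefers the inspection.
high-mileage: the inspection nets 28 − 15 = 13; no inspection nets 17. high-mileage prefers no inspection.
Neither type deviates, so the separating profile is an equilibrium.

Yes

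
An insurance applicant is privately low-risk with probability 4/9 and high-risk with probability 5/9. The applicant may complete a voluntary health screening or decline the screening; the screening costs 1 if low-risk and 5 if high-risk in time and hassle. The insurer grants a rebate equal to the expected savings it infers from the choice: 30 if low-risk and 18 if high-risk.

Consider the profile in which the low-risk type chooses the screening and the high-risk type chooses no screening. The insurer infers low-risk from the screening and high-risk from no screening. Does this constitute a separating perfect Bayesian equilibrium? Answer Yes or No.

Under these beliefs, the screening earns rebate 30 and no screening earns rebate 18.
low-risk: the screening nets 30 − 1 = 29; no screening nets 18. low-risk prefers the screening.
high-risk: the screening nets 30 − 5 = 25; no screening nets 18. high-risk would deviate to the screening.
high-risk has a profitable deviation, so the profile is not an equilibrium.

No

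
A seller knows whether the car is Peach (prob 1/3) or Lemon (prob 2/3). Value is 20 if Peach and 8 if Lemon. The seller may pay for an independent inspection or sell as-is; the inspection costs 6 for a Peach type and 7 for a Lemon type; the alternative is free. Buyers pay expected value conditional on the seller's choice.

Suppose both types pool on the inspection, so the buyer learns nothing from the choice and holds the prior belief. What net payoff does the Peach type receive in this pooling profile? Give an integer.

6

Pooled price = 1/3·20 + 2/3·8 = 12.
Peach pays cost 6 for the inspection, so net payoff = 12 − 6 = 6.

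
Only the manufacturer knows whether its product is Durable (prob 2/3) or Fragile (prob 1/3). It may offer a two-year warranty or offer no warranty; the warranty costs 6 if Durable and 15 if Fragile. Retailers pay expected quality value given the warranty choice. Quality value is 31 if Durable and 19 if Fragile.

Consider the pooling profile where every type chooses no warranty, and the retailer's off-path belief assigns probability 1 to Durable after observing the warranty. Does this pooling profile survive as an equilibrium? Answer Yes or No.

Yes

On path, the retailer holds the prior and pays 2/3·31 + 1/3·19 = 27. Off path (the warranty), believing Durable, it pays 31.
Durable: no warranty nets 27; the warranty nets 31 − 6 = 25. Durable stays.
Fragile: no warranty nets 27; the warranty nets 31 − 15 = 16. Fragile stays.
No type deviates, so pooling is sustained.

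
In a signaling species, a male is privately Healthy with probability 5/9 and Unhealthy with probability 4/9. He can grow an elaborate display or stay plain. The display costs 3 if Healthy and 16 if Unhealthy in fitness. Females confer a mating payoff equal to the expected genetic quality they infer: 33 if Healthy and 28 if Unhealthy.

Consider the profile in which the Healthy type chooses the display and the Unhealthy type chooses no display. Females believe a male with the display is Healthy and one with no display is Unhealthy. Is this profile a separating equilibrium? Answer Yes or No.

Under these beliefs, the display earns mating payoff 33 and no display earns mating payoff 28.
Healthy: the display nets 33 − 3 = 30; no display nets 28. Healthy prefers the display.
Unhealthy: the display nets 33 − 16 = 17; no display nets 28. Unhealthy prefers no display.
Neither type deviates, so the separating profile is an equilibrium.

Yes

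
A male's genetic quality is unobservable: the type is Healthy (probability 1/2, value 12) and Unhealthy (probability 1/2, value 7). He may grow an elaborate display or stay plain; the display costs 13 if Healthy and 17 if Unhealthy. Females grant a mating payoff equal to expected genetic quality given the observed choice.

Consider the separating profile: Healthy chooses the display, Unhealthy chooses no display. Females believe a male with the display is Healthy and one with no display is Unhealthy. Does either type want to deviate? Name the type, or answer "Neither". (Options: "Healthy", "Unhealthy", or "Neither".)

Healthy

The display pays 12; no display pays 7.
Healthy: assigned the display, nets 12 − 13 = -1; deviating to no display nets 7.
Unhealthy: assigned no display, nets 7; deviating to the display nets 12 − 17 = -5.
The Healthy type gains 8 by deviating.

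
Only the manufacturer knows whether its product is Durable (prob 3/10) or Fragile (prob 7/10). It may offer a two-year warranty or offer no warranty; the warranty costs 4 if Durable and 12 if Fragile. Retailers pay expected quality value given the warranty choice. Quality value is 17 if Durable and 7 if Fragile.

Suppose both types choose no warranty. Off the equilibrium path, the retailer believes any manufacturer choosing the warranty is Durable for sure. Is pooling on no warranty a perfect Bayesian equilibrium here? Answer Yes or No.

No

On path, the retailer holds the prior and pays 3/10·17 + 7/10·7 = 10. Off path (the warranty), believing Durable, it pays 17.
Durable: no warranty nets 10; the warranty nets 17 − 4 = 13. Durable would deviate.
Fragile: no warranty nets 10; the warranty nets 17 − 12 = 5. Fragile stays.
A type deviates, so pooling fails.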